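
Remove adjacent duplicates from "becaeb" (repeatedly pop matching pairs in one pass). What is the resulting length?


Input: becaeb
Stack-based adjacent duplicate removal:
  Read 'b': push. Stack: b
  Read 'e': push. Stack: be
  Read 'c': push. Stack: bec
  Read 'a': push. Stack: beca
  Read 'e': push. Stack: becae
  Read 'b': push. Stack: becaeb
Final stack: "becaeb" (length 6)

6


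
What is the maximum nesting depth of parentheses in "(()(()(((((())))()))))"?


Input: "(()(()(((((())))()))))"
Tracking depth:
  Position 0 '(': depth becomes 1
  Position 1 '(': depth becomes 2
  Position 2 ')': depth becomes 1
  Position 3 '(': depth becomes 2
  Position 4 '(': depth becomes 3
  Position 5 ')': depth becomes 2
  Position 6 '(': depth becomes 3
  Position 7 '(': depth becomes 4
  Position 8 '(': depth becomes 5
  Position 9 '(': depth becomes 6
  Position 10 '(': depth becomes 7
  Position 11 '(': depth becomes 8
  Position 12 ')': depth becomes 7
  Position 13 ')': depth becomes 6
  Position 14 ')': depth becomes 5
  Position 15 ')': depth becomes 4
  Position 16 '(': depth becomes 5
  Position 17 ')': depth becomes 4
  Position 18 ')': depth becomes 3
  Position 19 ')': depth becomes 2
  Position 20 ')': depth becomes 1
  Position 21 ')': depth becomes 0
Maximum depth reached: 8

8


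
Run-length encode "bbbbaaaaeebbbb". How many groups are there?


Input: bbbbaaaaeebbbb
Scanning for consecutive runs:
  Group 1: 'b' x 4 (positions 0-3)
  Group 2: 'a' x 4 (positions 4-7)
  Group 3: 'e' x 2 (positions 8-9)
  Group 4: 'b' x 4 (positions 10-13)
Total groups: 4

4


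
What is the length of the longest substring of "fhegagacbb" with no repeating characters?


Input: "fhegagacbb"
Sliding window (track last position of each char):
  Position 0 ('f'): window [0,0] length 1 -- new best
  Position 1 ('h'): window [0,1] length 2 -- new best
  Position 2 ('e'): window [0,2] length 3 -- new best
  Position 3 ('g'): window [0,3] length 4 -- new best
  Position 4 ('a'): window [0,4] length 5 -- new best
  Position 5 ('g'): repeat (last at 3), move window start to 4
  Position 5 ('g'): window [4,5] length 2
  Position 6 ('a'): repeat (last at 4), move window start to 5
  Position 6 ('a'): window [5,6] length 2
  Position 7 ('c'): window [5,7] length 3
  Position 8 ('b'): window [5,8] length 4
  Position 9 ('b'): repeat (last at 8), move window start to 9
  Position 9 ('b'): window [9,9] length 1
Longest substring with no repeats: "fhega" with length 5

5


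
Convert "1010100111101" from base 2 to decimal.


Input: "1010100111101" in base 2
Positional expansion:
  Digit '1' (value 1) x 2^12 = 4096
  Digit '0' (value 0) x 2^11 = 0
  Digit '1' (value 1) x 2^10 = 1024
  Digit '0' (value 0) x 2^9 = 0
  Digit '1' (value 1) x 2^8 = 256
  Digit '0' (value 0) x 2^7 = 0
  Digit '0' (value 0) x 2^6 = 0
  Digit '1' (value 1) x 2^5 = 32
  Digit '1' (value 1) x 2^4 = 16
  Digit '1' (value 1) x 2^3 = 8
  Digit '1' (value 1) x 2^2 = 4
  Digit '0' (value 0) x 2^1 = 0
  Digit '1' (value 1) x 2^0 = 1
Sum = 5437

5437


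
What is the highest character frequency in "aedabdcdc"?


Input: aedabdcdc
Character counts:
  'a': 2
  'b': 1
  'c': 2
  'd': 3
  'e': 1
Maximum frequency: 3

3


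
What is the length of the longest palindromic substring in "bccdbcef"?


Input: "bccdbcef"
Checking substrings for palindromes:
  [1:3] "cc" (len 2) => palindrome
Longest palindromic substring: "cc" with length 2

2


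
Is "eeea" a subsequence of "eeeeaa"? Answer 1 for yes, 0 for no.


Check if "eeea" is a subsequence of "eeeeaa"
Greedy scan:
  Position 0 ('e'): matches sub[0] = 'e'
  Position 1 ('e'): matches sub[1] = 'e'
  Position 2 ('e'): matches sub[2] = 'e'
  Position 3 ('e'): no match needed
  Position 4 ('a'): matches sub[3] = 'a'
  Position 5 ('a'): no match needed
All 4 characters matched => is a subsequence

1


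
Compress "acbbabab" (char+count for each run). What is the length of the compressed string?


Input: acbbabab
Runs:
  'a' x 1 => "a1"
  'c' x 1 => "c1"
  'b' x 2 => "b2"
  'a' x 1 => "a1"
  'b' x 1 => "b1"
  'a' x 1 => "a1"
  'b' x 1 => "b1"
Compressed: "a1c1b2a1b1a1b1"
Compressed length: 14

14


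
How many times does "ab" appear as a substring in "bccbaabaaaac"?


Searching for "ab" in "bccbaabaaaac"
Scanning each position:
  Position 0: "bc" => no
  Position 1: "cc" => no
  Position 2: "cb" => no
  Position 3: "ba" => no
  Position 4: "aa" => no
  Position 5: "ab" => MATCH
  Position 6: "ba" => no
  Position 7: "aa" => no
  Position 8: "aa" => no
  Position 9: "aa" => no
  Position 10: "ac" => no
Total occurrences: 1

1


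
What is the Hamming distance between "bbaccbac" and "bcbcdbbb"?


Comparing "bbaccbac" and "bcbcdbbb" position by position:
  Position 0: 'b' vs 'b' => same
  Position 1: 'b' vs 'c' => differ
  Position 2: 'a' vs 'b' => differ
  Position 3: 'c' vs 'c' => same
  Position 4: 'c' vs 'd' => differ
  Position 5: 'b' vs 'b' => same
  Position 6: 'a' vs 'b' => differ
  Position 7: 'c' vs 'b' => differ
Total differences (Hamming distance): 5

5


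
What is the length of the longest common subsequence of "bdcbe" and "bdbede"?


LCS of "bdcbe" and "bdbede"
DP table:
           b    d    b    e    d    e
      0    0    0    0    0    0    0
  b   0    1    1    1    1    1    1
  d   0    1    2    2    2    2    2
  c   0    1    2    2    2    2    2
  b   0    1    2    3    3    3    3
  e   0    1    2    3    4    4    4
LCS length = dp[5][6] = 4

4


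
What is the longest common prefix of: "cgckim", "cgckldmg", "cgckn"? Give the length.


Words: cgckim, cgckldmg, cgckn
  Position 0: all 'c' => match
  Position 1: all 'g' => match
  Position 2: all 'c' => match
  Position 3: all 'k' => match
  Position 4: ('i', 'l', 'n') => mismatch, stop
LCP = "cgck" (length 4)

4


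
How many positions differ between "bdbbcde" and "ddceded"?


Comparing "bdbbcde" and "ddceded" position by position:
  Position 0: 'b' vs 'd' => DIFFER
  Position 1: 'd' vs 'd' => same
  Position 2: 'b' vs 'c' => DIFFER
  Position 3: 'b' vs 'e' => DIFFER
  Position 4: 'c' vs 'd' => DIFFER
  Position 5: 'd' vs 'e' => DIFFER
  Position 6: 'e' vs 'd' => DIFFER
Positions that differ: 6

6


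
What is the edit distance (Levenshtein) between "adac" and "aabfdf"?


Computing edit distance: "adac" -> "aabfdf"
DP table:
           a    a    b    f    d    f
      0    1    2    3    4    5    6
  a   1    0    1    2    3    4    5
  d   2    1    1    2    3    3    4
  a   3    2    1    2    3    4    4
  c   4    3    2    2    3    4    5
Edit distance = dp[4][6] = 5

5


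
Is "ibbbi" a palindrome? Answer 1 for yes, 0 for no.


Input: ibbbi
Reversed: ibbbi
  Compare pos 0 ('i') with pos 4 ('i'): match
  Compare pos 1 ('b') with pos 3 ('b'): match
Result: palindrome

1


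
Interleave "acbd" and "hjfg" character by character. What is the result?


Interleaving "acbd" and "hjfg":
  Position 0: 'a' from first, 'h' from second => "ah"
  Position 1: 'c' from first, 'j' from second => "cj"
  Position 2: 'b' from first, 'f' from second => "bf"
  Position 3: 'd' from first, 'g' from second => "dg"
Result: ahcjbfdg

ahcjbfdg


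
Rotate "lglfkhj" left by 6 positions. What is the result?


Input: "lglfkhj", rotate left by 6
First 6 characters: "lglfkh"
Remaining characters: "j"
Concatenate remaining + first: "j" + "lglfkh" = "jlglfkh"

jlglfkh


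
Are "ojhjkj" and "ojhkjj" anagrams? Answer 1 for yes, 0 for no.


Strings: "ojhjkj", "ojhkjj"
Sorted first:  hjjjko
Sorted second: hjjjko
Sorted forms match => anagrams

1


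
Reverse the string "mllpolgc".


Input: mllpolgc
Reading characters right to left:
  Position 7: 'c'
  Position 6: 'g'
  Position 5: 'l'
  Position 4: 'o'
  Position 3: 'p'
  Position 2: 'l'
  Position 1: 'l'
  Position 0: 'm'
Reversed: cglopllm

cglopllm


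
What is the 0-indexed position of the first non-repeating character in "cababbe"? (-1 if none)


Input: cababbe
Character frequencies:
  'a': 2
  'b': 3
  'c': 1
  'e': 1
Scanning left to right for freq == 1:
  Position 0 ('c'): unique! => answer = 0

0


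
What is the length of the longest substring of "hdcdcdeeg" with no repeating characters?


Input: "hdcdcdeeg"
Sliding window (track last position of each char):
  Position 0 ('h'): window [0,0] length 1 -- new best
  Position 1 ('d'): window [0,1] length 2 -- new best
  Position 2 ('c'): window [0,2] length 3 -- new best
  Position 3 ('d'): repeat (last at 1), move window start to 2
  Position 3 ('d'): window [2,3] length 2
  Position 4 ('c'): repeat (last at 2), move window start to 3
  Position 4 ('c'): window [3,4] length 2
  Position 5 ('d'): repeat (last at 3), move window start to 4
  Position 5 ('d'): window [4,5] length 2
  Position 6 ('e'): window [4,6] length 3
  Position 7 ('e'): repeat (last at 6), move window start to 7
  Position 7 ('e'): window [7,7] length 1
  Position 8 ('g'): window [7,8] length 2
Longest substring with no repeats: "hdc" with length 3

3


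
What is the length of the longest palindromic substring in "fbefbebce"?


Input: "fbefbebce"
Checking substrings for palindromes:
  [4:7] "beb" (len 3) => palindrome
Longest palindromic substring: "beb" with length 3

3


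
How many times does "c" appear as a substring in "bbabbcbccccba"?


Searching for "c" in "bbabbcbccccba"
Scanning each position:
  Position 0: "b" => no
  Position 1: "b" => no
  Position 2: "a" => no
  Position 3: "b" => no
  Position 4: "b" => no
  Position 5: "c" => MATCH
  Position 6: "b" => no
  Position 7: "c" => MATCH
  Position 8: "c" => MATCH
  Position 9: "c" => MATCH
  Position 10: "c" => MATCH
  Position 11: "b" => no
  Position 12: "a" => no
Total occurrences: 5

5


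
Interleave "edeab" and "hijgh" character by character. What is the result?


Interleaving "edeab" and "hijgh":
  Position 0: 'e' from first, 'h' from second => "eh"
  Position 1: 'd' from first, 'i' from second => "di"
  Position 2: 'e' from first, 'j' from second => "ej"
  Position 3: 'a' from first, 'g' from second => "ag"
  Position 4: 'b' from first, 'h' from second => "bh"
Result: ehdiejagbh

ehdiejagbh


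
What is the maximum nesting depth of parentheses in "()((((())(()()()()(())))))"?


Input: "()((((())(()()()()(())))))"
Tracking depth:
  Position 0 '(': depth becomes 1
  Position 1 ')': depth becomes 0
  Position 2 '(': depth becomes 1
  Position 3 '(': depth becomes 2
  Position 4 '(': depth becomes 3
  Position 5 '(': depth becomes 4
  Position 6 '(': depth becomes 5
  Position 7 ')': depth becomes 4
  Position 8 ')': depth becomes 3
  Position 9 '(': depth becomes 4
  Position 10 '(': depth becomes 5
  Position 11 ')': depth becomes 4
  Position 12 '(': depth becomes 5
  Position 13 ')': depth becomes 4
  Position 14 '(': depth becomes 5
  Position 15 ')': depth becomes 4
  Position 16 '(': depth becomes 5
  Position 17 ')': depth becomes 4
  Position 18 '(': depth becomes 5
  Position 19 '(': depth becomes 6
  Position 20 ')': depth becomes 5
  Position 21 ')': depth becomes 4
  Position 22 ')': depth becomes 3
  Position 23 ')': depth becomes 2
  Position 24 ')': depth becomes 1
  Position 25 ')': depth becomes 0
Maximum depth reached: 6

6


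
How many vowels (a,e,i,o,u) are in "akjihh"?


Input: akjihh
Checking each character:
  'a' at position 0: vowel (running total: 1)
  'k' at position 1: consonant
  'j' at position 2: consonant
  'i' at position 3: vowel (running total: 2)
  'h' at position 4: consonant
  'h' at position 5: consonant
Total vowels: 2

2


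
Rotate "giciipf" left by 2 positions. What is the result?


Input: "giciipf", rotate left by 2
First 2 characters: "gi"
Remaining characters: "ciipf"
Concatenate remaining + first: "ciipf" + "gi" = "ciipfgi"

ciipfgi


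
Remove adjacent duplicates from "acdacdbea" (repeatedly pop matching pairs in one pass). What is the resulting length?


Input: acdacdbea
Stack-based adjacent duplicate removal:
  Read 'a': push. Stack: a
  Read 'c': push. Stack: ac
  Read 'd': push. Stack: acd
  Read 'a': push. Stack: acda
  Read 'c': push. Stack: acdac
  Read 'd': push. Stack: acdacd
  Read 'b': push. Stack: acdacdb
  Read 'e': push. Stack: acdacdbe
  Read 'a': push. Stack: acdacdbea
Final stack: "acdacdbea" (length 9)

9


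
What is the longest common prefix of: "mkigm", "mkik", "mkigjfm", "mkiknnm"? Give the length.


Words: mkigm, mkik, mkigjfm, mkiknnm
  Position 0: all 'm' => match
  Position 1: all 'k' => match
  Position 2: all 'i' => match
  Position 3: ('g', 'k', 'g', 'k') => mismatch, stop
LCP = "mki" (length 3)

3


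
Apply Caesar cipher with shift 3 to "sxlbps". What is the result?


Caesar cipher: shift "sxlbps" by 3
  's' (pos 18) + 3 = pos 21 = 'v'
  'x' (pos 23) + 3 = pos 0 = 'a'
  'l' (pos 11) + 3 = pos 14 = 'o'
  'b' (pos 1) + 3 = pos 4 = 'e'
  'p' (pos 15) + 3 = pos 18 = 's'
  's' (pos 18) + 3 = pos 21 = 'v'
Result: vaoesv

vaoesv


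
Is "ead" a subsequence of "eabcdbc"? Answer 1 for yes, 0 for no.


Check if "ead" is a subsequence of "eabcdbc"
Greedy scan:
  Position 0 ('e'): matches sub[0] = 'e'
  Position 1 ('a'): matches sub[1] = 'a'
  Position 2 ('b'): no match needed
  Position 3 ('c'): no match needed
  Position 4 ('d'): matches sub[2] = 'd'
  Position 5 ('b'): no match needed
  Position 6 ('c'): no match needed
All 3 characters matched => is a subsequence

1


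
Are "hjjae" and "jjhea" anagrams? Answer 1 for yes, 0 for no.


Strings: "hjjae", "jjhea"
Sorted first:  aehjj
Sorted second: aehjj
Sorted forms match => anagrams

1


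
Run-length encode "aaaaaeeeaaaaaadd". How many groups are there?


Input: aaaaaeeeaaaaaadd
Scanning for consecutive runs:
  Group 1: 'a' x 5 (positions 0-4)
  Group 2: 'e' x 3 (positions 5-7)
  Group 3: 'a' x 6 (positions 8-13)
  Group 4: 'd' x 2 (positions 14-15)
Total groups: 4

4


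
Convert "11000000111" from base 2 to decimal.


Input: "11000000111" in base 2
Positional expansion:
  Digit '1' (value 1) x 2^10 = 1024
  Digit '1' (value 1) x 2^9 = 512
  Digit '0' (value 0) x 2^8 = 0
  Digit '0' (value 0) x 2^7 = 0
  Digit '0' (value 0) x 2^6 = 0
  Digit '0' (value 0) x 2^5 = 0
  Digit '0' (value 0) x 2^4 = 0
  Digit '0' (value 0) x 2^3 = 0
  Digit '1' (value 1) x 2^2 = 4
  Digit '1' (value 1) x 2^1 = 2
  Digit '1' (value 1) x 2^0 = 1
Sum = 1543

1543


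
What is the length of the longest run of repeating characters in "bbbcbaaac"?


Input: "bbbcbaaac"
Scanning for longest run:
  Position 1 ('b'): continues run of 'b', length=2
  Position 2 ('b'): continues run of 'b', length=3
  Position 3 ('c'): new char, reset run to 1
  Position 4 ('b'): new char, reset run to 1
  Position 5 ('a'): new char, reset run to 1
  Position 6 ('a'): continues run of 'a', length=2
  Position 7 ('a'): continues run of 'a', length=3
  Position 8 ('c'): new char, reset run to 1
Longest run: 'b' with length 3

3


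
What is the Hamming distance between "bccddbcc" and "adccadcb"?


Comparing "bccddbcc" and "adccadcb" position by position:
  Position 0: 'b' vs 'a' => differ
  Position 1: 'c' vs 'd' => differ
  Position 2: 'c' vs 'c' => same
  Position 3: 'd' vs 'c' => differ
  Position 4: 'd' vs 'a' => differ
  Position 5: 'b' vs 'd' => differ
  Position 6: 'c' vs 'c' => same
  Position 7: 'c' vs 'b' => differ
Total differences (Hamming distance): 6

6


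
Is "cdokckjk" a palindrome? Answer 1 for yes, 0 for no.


Input: cdokckjk
Reversed: kjkckodc
  Compare pos 0 ('c') with pos 7 ('k'): MISMATCH
  Compare pos 1 ('d') with pos 6 ('j'): MISMATCH
  Compare pos 2 ('o') with pos 5 ('k'): MISMATCH
  Compare pos 3 ('k') with pos 4 ('c'): MISMATCH
Result: not a palindrome

0


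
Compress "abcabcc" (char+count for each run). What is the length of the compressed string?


Input: abcabcc
Runs:
  'a' x 1 => "a1"
  'b' x 1 => "b1"
  'c' x 1 => "c1"
  'a' x 1 => "a1"
  'b' x 1 => "b1"
  'c' x 2 => "c2"
Compressed: "a1b1c1a1b1c2"
Compressed length: 12

12


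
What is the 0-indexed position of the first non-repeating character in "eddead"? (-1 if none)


Input: eddead
Character frequencies:
  'a': 1
  'd': 3
  'e': 2
Scanning left to right for freq == 1:
  Position 0 ('e'): freq=2, skip
  Position 1 ('d'): freq=3, skip
  Position 2 ('d'): freq=3, skip
  Position 3 ('e'): freq=2, skip
  Position 4 ('a'): unique! => answer = 4

4


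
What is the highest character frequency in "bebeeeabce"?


Input: bebeeeabce
Character counts:
  'a': 1
  'b': 3
  'c': 1
  'e': 5
Maximum frequency: 5

5


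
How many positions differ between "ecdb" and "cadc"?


Comparing "ecdb" and "cadc" position by position:
  Position 0: 'e' vs 'c' => DIFFER
  Position 1: 'c' vs 'a' => DIFFER
  Position 2: 'd' vs 'd' => same
  Position 3: 'b' vs 'c' => DIFFER
Positions that differ: 3

3


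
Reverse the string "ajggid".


Input: ajggid
Reading characters right to left:
  Position 5: 'd'
  Position 4: 'i'
  Position 3: 'g'
  Position 2: 'g'
  Position 1: 'j'
  Position 0: 'a'
Reversed: diggja

diggja


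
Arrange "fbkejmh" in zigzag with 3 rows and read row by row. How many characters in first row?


Zigzag "fbkejmh" into 3 rows:
Placing characters:
  'f' => row 0
  'b' => row 1
  'k' => row 2
  'e' => row 1
  'j' => row 0
  'm' => row 1
  'h' => row 2
Rows:
  Row 0: "fj"
  Row 1: "bem"
  Row 2: "kh"
First row length: 2

2


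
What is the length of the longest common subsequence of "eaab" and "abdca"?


LCS of "eaab" and "abdca"
DP table:
           a    b    d    c    a
      0    0    0    0    0    0
  e   0    0    0    0    0    0
  a   0    1    1    1    1    1
  a   0    1    1    1    1    2
  b   0    1    2    2    2    2
LCS length = dp[4][5] = 2

2


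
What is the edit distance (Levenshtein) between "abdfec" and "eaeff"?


Computing edit distance: "abdfec" -> "eaeff"
DP table:
           e    a    e    f    f
      0    1    2    3    4    5
  a   1    1    1    2    3    4
  b   2    2    2    2    3    4
  d   3    3    3    3    3    4
  f   4    4    4    4    3    3
  e   5    4    5    4    4    4
  c   6    5    5    5    5    5
Edit distance = dp[6][5] = 5

5


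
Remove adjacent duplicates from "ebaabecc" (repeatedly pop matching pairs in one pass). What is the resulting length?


Input: ebaabecc
Stack-based adjacent duplicate removal:
  Read 'e': push. Stack: e
  Read 'b': push. Stack: eb
  Read 'a': push. Stack: eba
  Read 'a': matches stack top 'a' => pop. Stack: eb
  Read 'b': matches stack top 'b' => pop. Stack: e
  Read 'e': matches stack top 'e' => pop. Stack: (empty)
  Read 'c': push. Stack: c
  Read 'c': matches stack top 'c' => pop. Stack: (empty)
Final stack: "" (length 0)

0


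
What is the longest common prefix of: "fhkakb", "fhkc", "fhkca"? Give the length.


Words: fhkakb, fhkc, fhkca
  Position 0: all 'f' => match
  Position 1: all 'h' => match
  Position 2: all 'k' => match
  Position 3: ('a', 'c', 'c') => mismatch, stop
LCP = "fhk" (length 3)

3


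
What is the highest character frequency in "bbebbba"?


Input: bbebbba
Character counts:
  'a': 1
  'b': 5
  'e': 1
Maximum frequency: 5

5


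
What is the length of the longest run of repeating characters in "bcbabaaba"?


Input: "bcbabaaba"
Scanning for longest run:
  Position 1 ('c'): new char, reset run to 1
  Position 2 ('b'): new char, reset run to 1
  Position 3 ('a'): new char, reset run to 1
  Position 4 ('b'): new char, reset run to 1
  Position 5 ('a'): new char, reset run to 1
  Position 6 ('a'): continues run of 'a', length=2
  Position 7 ('b'): new char, reset run to 1
  Position 8 ('a'): new char, reset run to 1
Longest run: 'a' with length 2

2


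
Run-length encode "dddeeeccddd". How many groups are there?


Input: dddeeeccddd
Scanning for consecutive runs:
  Group 1: 'd' x 3 (positions 0-2)
  Group 2: 'e' x 3 (positions 3-5)
  Group 3: 'c' x 2 (positions 6-7)
  Group 4: 'd' x 3 (positions 8-10)
Total groups: 4

4


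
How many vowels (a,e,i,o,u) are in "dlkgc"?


Input: dlkgc
Checking each character:
  'd' at position 0: consonant
  'l' at position 1: consonant
  'k' at position 2: consonant
  'g' at position 3: consonant
  'c' at position 4: consonant
Total vowels: 0

0


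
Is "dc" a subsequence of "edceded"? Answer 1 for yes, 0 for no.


Check if "dc" is a subsequence of "edceded"
Greedy scan:
  Position 0 ('e'): no match needed
  Position 1 ('d'): matches sub[0] = 'd'
  Position 2 ('c'): matches sub[1] = 'c'
  Position 3 ('e'): no match needed
  Position 4 ('d'): no match needed
  Position 5 ('e'): no match needed
  Position 6 ('d'): no match needed
All 2 characters matched => is a subsequence

1


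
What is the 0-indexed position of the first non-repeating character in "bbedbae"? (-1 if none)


Input: bbedbae
Character frequencies:
  'a': 1
  'b': 3
  'd': 1
  'e': 2
Scanning left to right for freq == 1:
  Position 0 ('b'): freq=3, skip
  Position 1 ('b'): freq=3, skip
  Position 2 ('e'): freq=2, skip
  Position 3 ('d'): unique! => answer = 3

3


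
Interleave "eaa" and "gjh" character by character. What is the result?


Interleaving "eaa" and "gjh":
  Position 0: 'e' from first, 'g' from second => "eg"
  Position 1: 'a' from first, 'j' from second => "aj"
  Position 2: 'a' from first, 'h' from second => "ah"
Result: egajah

egajah


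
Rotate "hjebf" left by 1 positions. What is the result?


Input: "hjebf", rotate left by 1
First 1 characters: "h"
Remaining characters: "jebf"
Concatenate remaining + first: "jebf" + "h" = "jebfh"

jebfh


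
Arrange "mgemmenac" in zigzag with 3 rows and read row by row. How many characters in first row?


Zigzag "mgemmenac" into 3 rows:
Placing characters:
  'm' => row 0
  'g' => row 1
  'e' => row 2
  'm' => row 1
  'm' => row 0
  'e' => row 1
  'n' => row 2
  'a' => row 1
  'c' => row 0
Rows:
  Row 0: "mmc"
  Row 1: "gmea"
  Row 2: "en"
First row length: 3

3


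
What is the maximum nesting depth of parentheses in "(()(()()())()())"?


Input: "(()(()()())()())"
Tracking depth:
  Position 0 '(': depth becomes 1
  Position 1 '(': depth becomes 2
  Position 2 ')': depth becomes 1
  Position 3 '(': depth becomes 2
  Position 4 '(': depth becomes 3
  Position 5 ')': depth becomes 2
  Position 6 '(': depth becomes 3
  Position 7 ')': depth becomes 2
  Position 8 '(': depth becomes 3
  Position 9 ')': depth becomes 2
  Position 10 ')': depth becomes 1
  Position 11 '(': depth becomes 2
  Position 12 ')': depth becomes 1
  Position 13 '(': depth becomes 2
  Position 14 ')': depth becomes 1
  Position 15 ')': depth becomes 0
Maximum depth reached: 3

3


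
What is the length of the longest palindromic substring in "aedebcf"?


Input: "aedebcf"
Checking substrings for palindromes:
  [1:4] "ede" (len 3) => palindrome
Longest palindromic substring: "ede" with length 3

3


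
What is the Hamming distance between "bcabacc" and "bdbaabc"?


Comparing "bcabacc" and "bdbaabc" position by position:
  Position 0: 'b' vs 'b' => same
  Position 1: 'c' vs 'd' => differ
  Position 2: 'a' vs 'b' => differ
  Position 3: 'b' vs 'a' => differ
  Position 4: 'a' vs 'a' => same
  Position 5: 'c' vs 'b' => differ
  Position 6: 'c' vs 'c' => same
Total differences (Hamming distance): 4

4


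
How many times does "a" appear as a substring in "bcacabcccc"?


Searching for "a" in "bcacabcccc"
Scanning each position:
  Position 0: "b" => no
  Position 1: "c" => no
  Position 2: "a" => MATCH
  Position 3: "c" => no
  Position 4: "a" => MATCH
  Position 5: "b" => no
  Position 6: "c" => no
  Position 7: "c" => no
  Position 8: "c" => no
  Position 9: "c" => no
Total occurrences: 2

2


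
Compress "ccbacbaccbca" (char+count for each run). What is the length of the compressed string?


Input: ccbacbaccbca
Runs:
  'c' x 2 => "c2"
  'b' x 1 => "b1"
  'a' x 1 => "a1"
  'c' x 1 => "c1"
  'b' x 1 => "b1"
  'a' x 1 => "a1"
  'c' x 2 => "c2"
  'b' x 1 => "b1"
  'c' x 1 => "c1"
  'a' x 1 => "a1"
Compressed: "c2b1a1c1b1a1c2b1c1a1"
Compressed length: 20

20


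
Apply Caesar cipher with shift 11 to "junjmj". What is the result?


Caesar cipher: shift "junjmj" by 11
  'j' (pos 9) + 11 = pos 20 = 'u'
  'u' (pos 20) + 11 = pos 5 = 'f'
  'n' (pos 13) + 11 = pos 24 = 'y'
  'j' (pos 9) + 11 = pos 20 = 'u'
  'm' (pos 12) + 11 = pos 23 = 'x'
  'j' (pos 9) + 11 = pos 20 = 'u'
Result: ufyuxu

ufyuxu


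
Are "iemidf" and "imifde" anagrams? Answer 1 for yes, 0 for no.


Strings: "iemidf", "imifde"
Sorted first:  defiim
Sorted second: defiim
Sorted forms match => anagrams

1


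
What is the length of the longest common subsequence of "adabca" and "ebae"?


LCS of "adabca" and "ebae"
DP table:
           e    b    a    e
      0    0    0    0    0
  a   0    0    0    1    1
  d   0    0    0    1    1
  a   0    0    0    1    1
  b   0    0    1    1    1
  c   0    0    1    1    1
  a   0    0    1    2    2
LCS length = dp[6][4] = 2

2


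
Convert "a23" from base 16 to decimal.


Input: "a23" in base 16
Positional expansion:
  Digit 'a' (value 10) x 16^2 = 2560
  Digit '2' (value 2) x 16^1 = 32
  Digit '3' (value 3) x 16^0 = 3
Sum = 2595

2595


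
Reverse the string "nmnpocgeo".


Input: nmnpocgeo
Reading characters right to left:
  Position 8: 'o'
  Position 7: 'e'
  Position 6: 'g'
  Position 5: 'c'
  Position 4: 'o'
  Position 3: 'p'
  Position 2: 'n'
  Position 1: 'm'
  Position 0: 'n'
Reversed: oegcopnmn

oegcopnmn


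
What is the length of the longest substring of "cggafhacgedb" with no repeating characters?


Input: "cggafhacgedb"
Sliding window (track last position of each char):
  Position 0 ('c'): window [0,0] length 1 -- new best
  Position 1 ('g'): window [0,1] length 2 -- new best
  Position 2 ('g'): repeat (last at 1), move window start to 2
  Position 2 ('g'): window [2,2] length 1
  Position 3 ('a'): window [2,3] length 2
  Position 4 ('f'): window [2,4] length 3 -- new best
  Position 5 ('h'): window [2,5] length 4 -- new best
  Position 6 ('a'): repeat (last at 3), move window start to 4
  Position 6 ('a'): window [4,6] length 3
  Position 7 ('c'): window [4,7] length 4
  Position 8 ('g'): window [4,8] length 5 -- new best
  Position 9 ('e'): window [4,9] length 6 -- new best
  Position 10 ('d'): window [4,10] length 7 -- new best
  Position 11 ('b'): window [4,11] length 8 -- new best
Longest substring with no repeats: "fhacgedb" with length 8

8


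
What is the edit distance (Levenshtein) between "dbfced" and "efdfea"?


Computing edit distance: "dbfced" -> "efdfea"
DP table:
           e    f    d    f    e    a
      0    1    2    3    4    5    6
  d   1    1    2    2    3    4    5
  b   2    2    2    3    3    4    5
  f   3    3    2    3    3    4    5
  c   4    4    3    3    4    4    5
  e   5    4    4    4    4    4    5
  d   6    5    5    4    5    5    5
Edit distance = dp[6][6] = 5

5


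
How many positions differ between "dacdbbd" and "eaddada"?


Comparing "dacdbbd" and "eaddada" position by position:
  Position 0: 'd' vs 'e' => DIFFER
  Position 1: 'a' vs 'a' => same
  Position 2: 'c' vs 'd' => DIFFER
  Position 3: 'd' vs 'd' => same
  Position 4: 'b' vs 'a' => DIFFER
  Position 5: 'b' vs 'd' => DIFFER
  Position 6: 'd' vs 'a' => DIFFER
Positions that differ: 5

5


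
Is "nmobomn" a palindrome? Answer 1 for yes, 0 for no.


Input: nmobomn
Reversed: nmobomn
  Compare pos 0 ('n') with pos 6 ('n'): match
  Compare pos 1 ('m') with pos 5 ('m'): match
  Compare pos 2 ('o') with pos 4 ('o'): match
Result: palindrome

1


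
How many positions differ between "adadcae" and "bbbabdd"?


Comparing "adadcae" and "bbbabdd" position by position:
  Position 0: 'a' vs 'b' => DIFFER
  Position 1: 'd' vs 'b' => DIFFER
  Position 2: 'a' vs 'b' => DIFFER
  Position 3: 'd' vs 'a' => DIFFER
  Position 4: 'c' vs 'b' => DIFFER
  Position 5: 'a' vs 'd' => DIFFER
  Position 6: 'e' vs 'd' => DIFFER
Positions that differ: 7

7


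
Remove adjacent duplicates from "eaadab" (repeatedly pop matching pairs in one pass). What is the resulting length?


Input: eaadab
Stack-based adjacent duplicate removal:
  Read 'e': push. Stack: e
  Read 'a': push. Stack: ea
  Read 'a': matches stack top 'a' => pop. Stack: e
  Read 'd': push. Stack: ed
  Read 'a': push. Stack: eda
  Read 'b': push. Stack: edab
Final stack: "edab" (length 4)

4


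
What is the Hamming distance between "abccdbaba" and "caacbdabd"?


Comparing "abccdbaba" and "caacbdabd" position by position:
  Position 0: 'a' vs 'c' => differ
  Position 1: 'b' vs 'a' => differ
  Position 2: 'c' vs 'a' => differ
  Position 3: 'c' vs 'c' => same
  Position 4: 'd' vs 'b' => differ
  Position 5: 'b' vs 'd' => differ
  Position 6: 'a' vs 'a' => same
  Position 7: 'b' vs 'b' => same
  Position 8: 'a' vs 'd' => differ
Total differences (Hamming distance): 6

6


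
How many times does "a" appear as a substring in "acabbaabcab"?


Searching for "a" in "acabbaabcab"
Scanning each position:
  Position 0: "a" => MATCH
  Position 1: "c" => no
  Position 2: "a" => MATCH
  Position 3: "b" => no
  Position 4: "b" => no
  Position 5: "a" => MATCH
  Position 6: "a" => MATCH
  Position 7: "b" => no
  Position 8: "c" => no
  Position 9: "a" => MATCH
  Position 10: "b" => no
Total occurrences: 5

5


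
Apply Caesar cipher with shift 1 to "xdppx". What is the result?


Caesar cipher: shift "xdppx" by 1
  'x' (pos 23) + 1 = pos 24 = 'y'
  'd' (pos 3) + 1 = pos 4 = 'e'
  'p' (pos 15) + 1 = pos 16 = 'q'
  'p' (pos 15) + 1 = pos 16 = 'q'
  'x' (pos 23) + 1 = pos 24 = 'y'
Result: yeqqy

yeqqy


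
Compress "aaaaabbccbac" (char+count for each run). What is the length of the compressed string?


Input: aaaaabbccbac
Runs:
  'a' x 5 => "a5"
  'b' x 2 => "b2"
  'c' x 2 => "c2"
  'b' x 1 => "b1"
  'a' x 1 => "a1"
  'c' x 1 => "c1"
Compressed: "a5b2c2b1a1c1"
Compressed length: 12

12


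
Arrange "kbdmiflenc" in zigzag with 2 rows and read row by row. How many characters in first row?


Zigzag "kbdmiflenc" into 2 rows:
Placing characters:
  'k' => row 0
  'b' => row 1
  'd' => row 0
  'm' => row 1
  'i' => row 0
  'f' => row 1
  'l' => row 0
  'e' => row 1
  'n' => row 0
  'c' => row 1
Rows:
  Row 0: "kdiln"
  Row 1: "bmfec"
First row length: 5

5


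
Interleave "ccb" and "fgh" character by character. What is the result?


Interleaving "ccb" and "fgh":
  Position 0: 'c' from first, 'f' from second => "cf"
  Position 1: 'c' from first, 'g' from second => "cg"
  Position 2: 'b' from first, 'h' from second => "bh"
Result: cfcgbh

cfcgbh


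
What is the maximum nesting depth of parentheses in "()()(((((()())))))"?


Input: "()()(((((()())))))"
Tracking depth:
  Position 0 '(': depth becomes 1
  Position 1 ')': depth becomes 0
  Position 2 '(': depth becomes 1
  Position 3 ')': depth becomes 0
  Position 4 '(': depth becomes 1
  Position 5 '(': depth becomes 2
  Position 6 '(': depth becomes 3
  Position 7 '(': depth becomes 4
  Position 8 '(': depth becomes 5
  Position 9 '(': depth becomes 6
  Position 10 ')': depth becomes 5
  Position 11 '(': depth becomes 6
  Position 12 ')': depth becomes 5
  Position 13 ')': depth becomes 4
  Position 14 ')': depth becomes 3
  Position 15 ')': depth becomes 2
  Position 16 ')': depth becomes 1
  Position 17 ')': depth becomes 0
Maximum depth reached: 6

6


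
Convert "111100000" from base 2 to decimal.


Input: "111100000" in base 2
Positional expansion:
  Digit '1' (value 1) x 2^8 = 256
  Digit '1' (value 1) x 2^7 = 128
  Digit '1' (value 1) x 2^6 = 64
  Digit '1' (value 1) x 2^5 = 32
  Digit '0' (value 0) x 2^4 = 0
  Digit '0' (value 0) x 2^3 = 0
  Digit '0' (value 0) x 2^2 = 0
  Digit '0' (value 0) x 2^1 = 0
  Digit '0' (value 0) x 2^0 = 0
Sum = 480

480


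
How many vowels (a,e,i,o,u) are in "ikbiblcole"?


Input: ikbiblcole
Checking each character:
  'i' at position 0: vowel (running total: 1)
  'k' at position 1: consonant
  'b' at position 2: consonant
  'i' at position 3: vowel (running total: 2)
  'b' at position 4: consonant
  'l' at position 5: consonant
  'c' at position 6: consonant
  'o' at position 7: vowel (running total: 3)
  'l' at position 8: consonant
  'e' at position 9: vowel (running total: 4)
Total vowels: 4

4


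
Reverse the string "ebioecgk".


Input: ebioecgk
Reading characters right to left:
  Position 7: 'k'
  Position 6: 'g'
  Position 5: 'c'
  Position 4: 'e'
  Position 3: 'o'
  Position 2: 'i'
  Position 1: 'b'
  Position 0: 'e'
Reversed: kgceoibe

kgceoibe


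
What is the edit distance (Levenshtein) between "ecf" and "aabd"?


Computing edit distance: "ecf" -> "aabd"
DP table:
           a    a    b    d
      0    1    2    3    4
  e   1    1    2    3    4
  c   2    2    2    3    4
  f   3    3    3    3    4
Edit distance = dp[3][4] = 4

4


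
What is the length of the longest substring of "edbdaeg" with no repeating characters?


Input: "edbdaeg"
Sliding window (track last position of each char):
  Position 0 ('e'): window [0,0] length 1 -- new best
  Position 1 ('d'): window [0,1] length 2 -- new best
  Position 2 ('b'): window [0,2] length 3 -- new best
  Position 3 ('d'): repeat (last at 1), move window start to 2
  Position 3 ('d'): window [2,3] length 2
  Position 4 ('a'): window [2,4] length 3
  Position 5 ('e'): window [2,5] length 4 -- new best
  Position 6 ('g'): window [2,6] length 5 -- new best
Longest substring with no repeats: "bdaeg" with length 5

5


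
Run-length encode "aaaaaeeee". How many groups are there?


Input: aaaaaeeee
Scanning for consecutive runs:
  Group 1: 'a' x 5 (positions 0-4)
  Group 2: 'e' x 4 (positions 5-8)
Total groups: 2

2


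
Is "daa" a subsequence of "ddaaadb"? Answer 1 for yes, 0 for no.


Check if "daa" is a subsequence of "ddaaadb"
Greedy scan:
  Position 0 ('d'): matches sub[0] = 'd'
  Position 1 ('d'): no match needed
  Position 2 ('a'): matches sub[1] = 'a'
  Position 3 ('a'): matches sub[2] = 'a'
  Position 4 ('a'): no match needed
  Position 5 ('d'): no match needed
  Position 6 ('b'): no match needed
All 3 characters matched => is a subsequence

1


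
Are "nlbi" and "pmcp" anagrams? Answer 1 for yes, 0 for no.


Strings: "nlbi", "pmcp"
Sorted first:  biln
Sorted second: cmpp
Differ at position 0: 'b' vs 'c' => not anagrams

0


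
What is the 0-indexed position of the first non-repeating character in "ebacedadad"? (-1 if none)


Input: ebacedadad
Character frequencies:
  'a': 3
  'b': 1
  'c': 1
  'd': 3
  'e': 2
Scanning left to right for freq == 1:
  Position 0 ('e'): freq=2, skip
  Position 1 ('b'): unique! => answer = 1

1


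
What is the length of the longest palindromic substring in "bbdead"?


Input: "bbdead"
Checking substrings for palindromes:
  [0:2] "bb" (len 2) => palindrome
Longest palindromic substring: "bb" with length 2

2


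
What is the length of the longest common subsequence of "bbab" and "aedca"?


LCS of "bbab" and "aedca"
DP table:
           a    e    d    c    a
      0    0    0    0    0    0
  b   0    0    0    0    0    0
  b   0    0    0    0    0    0
  a   0    1    1    1    1    1
  b   0    1    1    1    1    1
LCS length = dp[4][5] = 1

1


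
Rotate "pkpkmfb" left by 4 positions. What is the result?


Input: "pkpkmfb", rotate left by 4
First 4 characters: "pkpk"
Remaining characters: "mfb"
Concatenate remaining + first: "mfb" + "pkpk" = "mfbpkpk"

mfbpkpk


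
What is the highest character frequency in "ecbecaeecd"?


Input: ecbecaeecd
Character counts:
  'a': 1
  'b': 1
  'c': 3
  'd': 1
  'e': 4
Maximum frequency: 4

4


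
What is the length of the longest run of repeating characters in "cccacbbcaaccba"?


Input: "cccacbbcaaccba"
Scanning for longest run:
  Position 1 ('c'): continues run of 'c', length=2
  Position 2 ('c'): continues run of 'c', length=3
  Position 3 ('a'): new char, reset run to 1
  Position 4 ('c'): new char, reset run to 1
  Position 5 ('b'): new char, reset run to 1
  Position 6 ('b'): continues run of 'b', length=2
  Position 7 ('c'): new char, reset run to 1
  Position 8 ('a'): new char, reset run to 1
  Position 9 ('a'): continues run of 'a', length=2
  Position 10 ('c'): new char, reset run to 1
  Position 11 ('c'): continues run of 'c', length=2
  Position 12 ('b'): new char, reset run to 1
  Position 13 ('a'): new char, reset run to 1
Longest run: 'c' with length 3

3


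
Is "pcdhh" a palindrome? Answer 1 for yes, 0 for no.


Input: pcdhh
Reversed: hhdcp
  Compare pos 0 ('p') with pos 4 ('h'): MISMATCH
  Compare pos 1 ('c') with pos 3 ('h'): MISMATCH
Result: not a palindrome

0


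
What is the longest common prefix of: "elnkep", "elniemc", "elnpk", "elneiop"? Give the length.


Words: elnkep, elniemc, elnpk, elneiop
  Position 0: all 'e' => match
  Position 1: all 'l' => match
  Position 2: all 'n' => match
  Position 3: ('k', 'i', 'p', 'e') => mismatch, stop
LCP = "eln" (length 3)

3


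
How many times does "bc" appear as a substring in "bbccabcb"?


Searching for "bc" in "bbccabcb"
Scanning each position:
  Position 0: "bb" => no
  Position 1: "bc" => MATCH
  Position 2: "cc" => no
  Position 3: "ca" => no
  Position 4: "ab" => no
  Position 5: "bc" => MATCH
  Position 6: "cb" => no
Total occurrences: 2

2


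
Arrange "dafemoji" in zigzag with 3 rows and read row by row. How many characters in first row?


Zigzag "dafemoji" into 3 rows:
Placing characters:
  'd' => row 0
  'a' => row 1
  'f' => row 2
  'e' => row 1
  'm' => row 0
  'o' => row 1
  'j' => row 2
  'i' => row 1
Rows:
  Row 0: "dm"
  Row 1: "aeoi"
  Row 2: "fj"
First row length: 2

2


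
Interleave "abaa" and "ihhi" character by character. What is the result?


Interleaving "abaa" and "ihhi":
  Position 0: 'a' from first, 'i' from second => "ai"
  Position 1: 'b' from first, 'h' from second => "bh"
  Position 2: 'a' from first, 'h' from second => "ah"
  Position 3: 'a' from first, 'i' from second => "ai"
Result: aibhahai

aibhahai


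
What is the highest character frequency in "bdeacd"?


Input: bdeacd
Character counts:
  'a': 1
  'b': 1
  'c': 1
  'd': 2
  'e': 1
Maximum frequency: 2

2


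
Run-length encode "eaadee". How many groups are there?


Input: eaadee
Scanning for consecutive runs:
  Group 1: 'e' x 1 (positions 0-0)
  Group 2: 'a' x 2 (positions 1-2)
  Group 3: 'd' x 1 (positions 3-3)
  Group 4: 'e' x 2 (positions 4-5)
Total groups: 4

4


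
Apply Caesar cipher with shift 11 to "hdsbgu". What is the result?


Caesar cipher: shift "hdsbgu" by 11
  'h' (pos 7) + 11 = pos 18 = 's'
  'd' (pos 3) + 11 = pos 14 = 'o'
  's' (pos 18) + 11 = pos 3 = 'd'
  'b' (pos 1) + 11 = pos 12 = 'm'
  'g' (pos 6) + 11 = pos 17 = 'r'
  'u' (pos 20) + 11 = pos 5 = 'f'
Result: sodmrf

sodmrf


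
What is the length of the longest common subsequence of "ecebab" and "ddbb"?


LCS of "ecebab" and "ddbb"
DP table:
           d    d    b    b
      0    0    0    0    0
  e   0    0    0    0    0
  c   0    0    0    0    0
  e   0    0    0    0    0
  b   0    0    0    1    1
  a   0    0    0    1    1
  b   0    0    0    1    2
LCS length = dp[6][4] = 2

2


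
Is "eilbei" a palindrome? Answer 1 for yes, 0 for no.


Input: eilbei
Reversed: ieblie
  Compare pos 0 ('e') with pos 5 ('i'): MISMATCH
  Compare pos 1 ('i') with pos 4 ('e'): MISMATCH
  Compare pos 2 ('l') with pos 3 ('b'): MISMATCH
Result: not a palindrome

0


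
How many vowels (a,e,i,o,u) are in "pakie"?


Input: pakie
Checking each character:
  'p' at position 0: consonant
  'a' at position 1: vowel (running total: 1)
  'k' at position 2: consonant
  'i' at position 3: vowel (running total: 2)
  'e' at position 4: vowel (running total: 3)
Total vowels: 3

3


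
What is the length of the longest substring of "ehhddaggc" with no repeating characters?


Input: "ehhddaggc"
Sliding window (track last position of each char):
  Position 0 ('e'): window [0,0] length 1 -- new best
  Position 1 ('h'): window [0,1] length 2 -- new best
  Position 2 ('h'): repeat (last at 1), move window start to 2
  Position 2 ('h'): window [2,2] length 1
  Position 3 ('d'): window [2,3] length 2
  Position 4 ('d'): repeat (last at 3), move window start to 4
  Position 4 ('d'): window [4,4] length 1
  Position 5 ('a'): window [4,5] length 2
  Position 6 ('g'): window [4,6] length 3 -- new best
  Position 7 ('g'): repeat (last at 6), move window start to 7
  Position 7 ('g'): window [7,7] length 1
  Position 8 ('c'): window [7,8] length 2
Longest substring with no repeats: "dag" with length 3

3
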